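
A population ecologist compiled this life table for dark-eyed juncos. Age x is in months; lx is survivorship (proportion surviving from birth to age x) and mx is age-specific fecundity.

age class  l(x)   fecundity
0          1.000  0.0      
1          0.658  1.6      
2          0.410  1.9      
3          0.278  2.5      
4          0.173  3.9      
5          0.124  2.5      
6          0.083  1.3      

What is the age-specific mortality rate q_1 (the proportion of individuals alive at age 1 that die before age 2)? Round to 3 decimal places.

q_1 = (l_1 − l_2) / l_1 = (0.658 − 0.41) / 0.658
     = 0.248 / 0.658 = 0.3769… → 0.377

0.377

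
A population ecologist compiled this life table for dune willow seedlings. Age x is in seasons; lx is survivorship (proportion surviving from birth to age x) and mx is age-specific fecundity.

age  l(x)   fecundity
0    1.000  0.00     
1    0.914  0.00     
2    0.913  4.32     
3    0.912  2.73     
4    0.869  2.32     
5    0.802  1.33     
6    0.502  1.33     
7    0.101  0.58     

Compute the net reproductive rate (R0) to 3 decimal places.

10.243

lx·mx by age: 0, 0, 3.94416, 2.48976, 2.01608, 1.06666, 0.66766, 0.05858
R0 = Σ lx·mx = 10.2429 → 10.243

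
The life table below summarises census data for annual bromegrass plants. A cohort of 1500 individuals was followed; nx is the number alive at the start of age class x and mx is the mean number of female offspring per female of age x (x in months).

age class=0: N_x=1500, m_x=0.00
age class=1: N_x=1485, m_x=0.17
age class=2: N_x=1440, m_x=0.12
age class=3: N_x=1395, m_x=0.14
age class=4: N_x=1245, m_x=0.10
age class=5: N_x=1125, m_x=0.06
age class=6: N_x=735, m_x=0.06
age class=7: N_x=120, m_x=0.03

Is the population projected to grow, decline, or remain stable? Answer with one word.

declining

lx = nx/n0 = nx/1500: 1, 0.99, 0.96, 0.93, 0.83, 0.75, 0.49, 0.08
R0 = Σ lx·mx = 0 + 0.1683 + 0.1152 + 0.1302 + 0.083 + 0.045 + 0.0294 + 0.0024 = 0.5735
R0 < 1, so the population is declining.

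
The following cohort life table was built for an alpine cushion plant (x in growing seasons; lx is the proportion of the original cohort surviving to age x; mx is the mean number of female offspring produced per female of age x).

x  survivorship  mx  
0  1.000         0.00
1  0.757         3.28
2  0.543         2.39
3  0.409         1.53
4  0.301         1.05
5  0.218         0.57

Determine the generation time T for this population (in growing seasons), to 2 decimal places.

1.82

lx·mx: 0, 2.48296, 1.29777, 0.62577, 0.31605, 0.12426 → R0 = 4.84681
x·lx·mx: 0, 2.48296, 2.59554, 1.87731, 1.2642, 0.6213 → Σ = 8.84131
T = 8.84131 / 4.84681 = 1.82415… → 1.82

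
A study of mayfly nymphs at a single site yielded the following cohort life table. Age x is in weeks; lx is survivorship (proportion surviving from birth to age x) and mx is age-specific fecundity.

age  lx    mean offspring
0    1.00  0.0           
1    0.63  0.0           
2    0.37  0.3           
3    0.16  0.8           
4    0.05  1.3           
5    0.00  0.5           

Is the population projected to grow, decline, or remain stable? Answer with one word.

declining

R0 = Σ lx·mx = 0 + 0 + 0.111 + 0.128 + 0.065 + 0 = 0.304
R0 < 1, so the population is declining.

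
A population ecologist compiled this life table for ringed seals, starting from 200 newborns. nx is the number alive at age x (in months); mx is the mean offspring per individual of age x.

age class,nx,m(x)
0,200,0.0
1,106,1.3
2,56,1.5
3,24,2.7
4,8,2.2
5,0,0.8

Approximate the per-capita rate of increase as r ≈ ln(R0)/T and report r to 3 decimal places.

0.224

lx = nx/n0 = nx/200: 1, 0.53, 0.28, 0.12, 0.04, 0
R0 = Σ lx·mx = 0 + 0.689 + 0.42 + 0.324 + 0.088 + 0 = 1.521
Σ x·lx·mx = 2.853; T = 2.853/1.521 = 1.87574…
r ≈ ln(R0)/T = ln(1.521)/1.87574… = 0.22357… → 0.224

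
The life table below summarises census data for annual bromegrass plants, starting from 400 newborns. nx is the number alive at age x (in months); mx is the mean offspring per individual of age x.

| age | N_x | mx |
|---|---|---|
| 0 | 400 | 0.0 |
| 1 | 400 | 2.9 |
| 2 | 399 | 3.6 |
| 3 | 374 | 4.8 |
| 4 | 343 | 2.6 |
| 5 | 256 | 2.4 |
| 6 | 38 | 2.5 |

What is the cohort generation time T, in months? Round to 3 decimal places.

2.775

lx = nx/n0 = nx/400: 1, 1, 0.9975, 0.935, 0.8575, 0.64, 0.095
lx·mx: 0, 2.9, 3.591, 4.488, 2.2295, 1.536, 0.2375 → R0 = 14.982
x·lx·mx: 0, 2.9, 7.182, 13.464, 8.918, 7.68, 1.425 → Σ = 41.569
T = 41.569 / 14.982 = 2.774596… → 2.775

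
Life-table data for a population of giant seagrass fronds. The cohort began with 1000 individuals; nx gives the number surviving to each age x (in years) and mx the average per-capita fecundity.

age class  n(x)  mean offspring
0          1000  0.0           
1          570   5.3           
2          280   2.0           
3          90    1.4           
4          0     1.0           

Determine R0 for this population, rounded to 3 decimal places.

3.707

lx = nx/n0 = nx/1000: 1, 0.57, 0.28, 0.09, 0
lx·mx by age: 0, 3.021, 0.56, 0.126, 0
R0 = Σ lx·mx = 3.707 → 3.707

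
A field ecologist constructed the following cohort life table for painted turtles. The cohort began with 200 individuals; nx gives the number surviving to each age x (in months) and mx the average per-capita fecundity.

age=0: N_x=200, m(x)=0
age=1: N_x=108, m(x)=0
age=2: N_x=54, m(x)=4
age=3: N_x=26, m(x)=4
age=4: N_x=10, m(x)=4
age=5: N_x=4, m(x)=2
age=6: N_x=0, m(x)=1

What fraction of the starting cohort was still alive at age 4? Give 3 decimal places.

l_4 = n_4/n_0 = 10/200 = 0.05 → 0.050

0.050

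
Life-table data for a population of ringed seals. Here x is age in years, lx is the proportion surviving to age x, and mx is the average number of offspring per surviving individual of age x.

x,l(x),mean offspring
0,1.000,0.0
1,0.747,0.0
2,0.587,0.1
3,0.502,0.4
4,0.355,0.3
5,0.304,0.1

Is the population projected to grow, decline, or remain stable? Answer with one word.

declining

R0 = Σ lx·mx = 0 + 0 + 0.0587 + 0.2008 + 0.1065 + 0.0304 = 0.3964
R0 < 1, so the population is declining.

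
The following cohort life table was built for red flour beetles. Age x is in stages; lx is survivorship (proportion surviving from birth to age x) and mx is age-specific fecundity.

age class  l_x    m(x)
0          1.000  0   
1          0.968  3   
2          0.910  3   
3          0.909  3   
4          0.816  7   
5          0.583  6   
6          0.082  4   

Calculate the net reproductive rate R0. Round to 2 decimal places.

17.90

lx·mx by age: 0, 2.904, 2.73, 2.727, 5.712, 3.498, 0.328
R0 = Σ lx·mx = 17.899 → 17.90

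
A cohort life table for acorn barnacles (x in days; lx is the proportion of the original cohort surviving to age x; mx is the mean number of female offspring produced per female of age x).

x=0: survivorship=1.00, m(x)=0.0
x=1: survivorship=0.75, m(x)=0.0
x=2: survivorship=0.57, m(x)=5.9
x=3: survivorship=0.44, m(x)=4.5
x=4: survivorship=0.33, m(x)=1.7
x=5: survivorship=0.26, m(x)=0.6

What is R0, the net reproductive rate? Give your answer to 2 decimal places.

lx·mx by age: 0, 0, 3.363, 1.98, 0.561, 0.156
R0 = Σ lx·mx = 6.06 → 6.06

6.06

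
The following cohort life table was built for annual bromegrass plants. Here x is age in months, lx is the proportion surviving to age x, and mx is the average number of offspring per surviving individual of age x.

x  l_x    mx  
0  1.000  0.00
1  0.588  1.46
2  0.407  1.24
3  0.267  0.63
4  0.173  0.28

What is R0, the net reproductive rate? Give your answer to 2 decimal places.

lx·mx by age: 0, 0.85848, 0.50468, 0.16821, 0.04844
R0 = Σ lx·mx = 1.57981 → 1.58

1.58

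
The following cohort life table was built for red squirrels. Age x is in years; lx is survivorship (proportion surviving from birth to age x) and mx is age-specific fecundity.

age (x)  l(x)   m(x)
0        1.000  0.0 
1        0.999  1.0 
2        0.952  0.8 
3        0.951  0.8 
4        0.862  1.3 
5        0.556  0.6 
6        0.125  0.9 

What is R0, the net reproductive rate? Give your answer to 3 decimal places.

4.088

lx·mx by age: 0, 0.999, 0.7616, 0.7608, 1.1206, 0.3336, 0.1125
R0 = Σ lx·mx = 4.0881 → 4.088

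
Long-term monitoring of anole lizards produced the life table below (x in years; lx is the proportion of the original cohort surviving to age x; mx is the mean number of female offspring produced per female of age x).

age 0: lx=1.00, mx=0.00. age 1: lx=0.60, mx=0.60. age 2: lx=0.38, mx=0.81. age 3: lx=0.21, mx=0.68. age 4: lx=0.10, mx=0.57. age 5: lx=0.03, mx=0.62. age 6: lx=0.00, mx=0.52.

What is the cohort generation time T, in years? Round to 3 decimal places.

1.947

lx·mx: 0, 0.36, 0.3078, 0.1428, 0.057, 0.0186, 0 → R0 = 0.8862
x·lx·mx: 0, 0.36, 0.6156, 0.4284, 0.228, 0.093, 0 → Σ = 1.725
T = 1.725 / 0.8862 = 1.946513… → 1.947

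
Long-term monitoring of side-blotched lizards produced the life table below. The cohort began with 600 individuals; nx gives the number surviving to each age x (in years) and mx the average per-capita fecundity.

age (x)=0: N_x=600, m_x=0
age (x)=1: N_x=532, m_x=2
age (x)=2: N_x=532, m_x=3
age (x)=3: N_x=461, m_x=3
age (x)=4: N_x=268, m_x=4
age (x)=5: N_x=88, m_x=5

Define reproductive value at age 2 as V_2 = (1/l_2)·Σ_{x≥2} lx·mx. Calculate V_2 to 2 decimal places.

lx = nx/n0 = nx/600: 1, 0.88667…, 0.88667…, 0.76833…, 0.44667…, 0.14667…
lx·mx for x ≥ 2: 2.66…, 2.305…, 1.786667…, 0.733333… → sum = 7.485…
V_2 = 7.485… / l_2 = 7.485… / 0.886667… = 8.441729… → 8.44

8.44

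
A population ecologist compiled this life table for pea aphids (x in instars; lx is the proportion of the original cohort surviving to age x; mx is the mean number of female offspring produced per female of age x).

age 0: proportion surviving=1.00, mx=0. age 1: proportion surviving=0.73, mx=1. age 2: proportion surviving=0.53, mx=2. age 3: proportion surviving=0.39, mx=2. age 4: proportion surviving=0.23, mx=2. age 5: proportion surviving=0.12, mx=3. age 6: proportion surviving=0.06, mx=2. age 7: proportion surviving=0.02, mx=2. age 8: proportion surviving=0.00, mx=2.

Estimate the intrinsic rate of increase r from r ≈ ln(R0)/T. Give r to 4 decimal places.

0.4575

R0 = Σ lx·mx = 0 + 0.73 + 1.06 + 0.78 + 0.46 + 0.36 + 0.12 + 0.04 + 0 = 3.55
Σ x·lx·mx = 9.83; T = 9.83/3.55 = 2.76901…
r ≈ ln(R0)/T = ln(3.55)/2.76901… = 0.457545… → 0.4575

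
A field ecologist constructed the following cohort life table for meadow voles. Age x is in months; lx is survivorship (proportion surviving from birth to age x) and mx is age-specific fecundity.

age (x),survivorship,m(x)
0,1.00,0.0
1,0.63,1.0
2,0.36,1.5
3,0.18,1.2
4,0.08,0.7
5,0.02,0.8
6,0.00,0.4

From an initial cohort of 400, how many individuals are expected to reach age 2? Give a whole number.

144

Expected survivors = N0 · l_2 = 400 × 0.36 = 144 → 144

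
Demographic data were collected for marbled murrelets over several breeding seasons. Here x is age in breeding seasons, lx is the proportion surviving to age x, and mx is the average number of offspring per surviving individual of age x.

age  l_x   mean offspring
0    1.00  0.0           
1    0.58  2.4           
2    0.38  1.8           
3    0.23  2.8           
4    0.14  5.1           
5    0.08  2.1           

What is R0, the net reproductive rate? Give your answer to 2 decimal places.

lx·mx by age: 0, 1.392, 0.684, 0.644, 0.714, 0.168
R0 = Σ lx·mx = 3.602 → 3.60

3.60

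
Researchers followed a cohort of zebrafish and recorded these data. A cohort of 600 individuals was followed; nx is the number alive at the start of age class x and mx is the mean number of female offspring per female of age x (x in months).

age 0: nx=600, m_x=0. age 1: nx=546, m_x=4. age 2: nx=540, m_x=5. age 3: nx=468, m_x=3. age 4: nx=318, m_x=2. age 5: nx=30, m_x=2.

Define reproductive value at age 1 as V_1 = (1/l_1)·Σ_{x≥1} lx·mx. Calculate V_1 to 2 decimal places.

lx = nx/n0 = nx/600: 1, 0.91, 0.9, 0.78, 0.53, 0.05
lx·mx for x ≥ 1: 3.64, 4.5, 2.34, 1.06, 0.1 → sum = 11.64
V_1 = 11.64 / l_1 = 11.64 / 0.91 = 12.791209… → 12.79

12.79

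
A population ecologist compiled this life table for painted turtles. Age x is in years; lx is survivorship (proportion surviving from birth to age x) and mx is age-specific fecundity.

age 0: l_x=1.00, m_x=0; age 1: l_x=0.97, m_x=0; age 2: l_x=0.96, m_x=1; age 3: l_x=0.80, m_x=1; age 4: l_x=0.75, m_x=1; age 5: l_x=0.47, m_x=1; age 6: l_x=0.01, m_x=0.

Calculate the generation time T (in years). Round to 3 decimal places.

lx·mx: 0, 0, 0.96, 0.8, 0.75, 0.47, 0 → R0 = 2.98
x·lx·mx: 0, 0, 1.92, 2.4, 3, 2.35, 0 → Σ = 9.67
T = 9.67 / 2.98 = 3.244966… → 3.245

3.245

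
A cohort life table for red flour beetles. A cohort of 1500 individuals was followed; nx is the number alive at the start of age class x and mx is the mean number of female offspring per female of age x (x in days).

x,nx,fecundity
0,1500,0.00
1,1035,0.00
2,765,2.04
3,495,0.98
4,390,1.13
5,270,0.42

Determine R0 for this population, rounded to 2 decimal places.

1.73

lx = nx/n0 = nx/1500: 1, 0.69, 0.51, 0.33, 0.26, 0.18
lx·mx by age: 0, 0, 1.0404, 0.3234, 0.2938, 0.0756
R0 = Σ lx·mx = 1.7332 → 1.73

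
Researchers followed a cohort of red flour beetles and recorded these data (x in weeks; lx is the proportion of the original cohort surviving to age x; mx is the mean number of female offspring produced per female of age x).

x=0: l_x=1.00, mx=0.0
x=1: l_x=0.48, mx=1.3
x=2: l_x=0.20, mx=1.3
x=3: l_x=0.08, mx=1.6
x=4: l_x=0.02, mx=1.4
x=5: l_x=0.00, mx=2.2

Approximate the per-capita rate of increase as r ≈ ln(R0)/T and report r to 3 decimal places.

R0 = Σ lx·mx = 0 + 0.624 + 0.26 + 0.128 + 0.028 + 0 = 1.04
Σ x·lx·mx = 1.64; T = 1.64/1.04 = 1.57692…
r ≈ ln(R0)/T = ln(1.04)/1.57692… = 0.02487… → 0.025

0.025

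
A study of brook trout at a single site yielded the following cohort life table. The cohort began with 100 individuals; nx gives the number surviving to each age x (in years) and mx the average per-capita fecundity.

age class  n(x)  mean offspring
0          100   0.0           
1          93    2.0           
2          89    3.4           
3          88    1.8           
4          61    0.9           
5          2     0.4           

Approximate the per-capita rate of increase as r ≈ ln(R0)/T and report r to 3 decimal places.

lx = nx/n0 = nx/100: 1, 0.93, 0.89, 0.88, 0.61, 0.02
R0 = Σ lx·mx = 0 + 1.86 + 3.026 + 1.584 + 0.549 + 0.008 = 7.027
Σ x·lx·mx = 14.9; T = 14.9/7.027 = 2.12039…
r ≈ ln(R0)/T = ln(7.027)/2.12039… = 0.91953… → 0.920

0.920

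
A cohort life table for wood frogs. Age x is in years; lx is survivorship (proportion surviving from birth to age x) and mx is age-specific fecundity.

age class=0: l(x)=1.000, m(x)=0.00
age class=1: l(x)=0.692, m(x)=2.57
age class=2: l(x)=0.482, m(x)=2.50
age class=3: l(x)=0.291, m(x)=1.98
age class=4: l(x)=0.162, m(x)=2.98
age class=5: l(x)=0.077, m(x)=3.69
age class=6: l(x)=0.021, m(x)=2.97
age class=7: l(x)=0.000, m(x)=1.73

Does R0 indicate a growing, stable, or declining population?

growing

R0 = Σ lx·mx = 0 + 1.77844 + 1.205 + 0.57618 + 0.48276 + 0.28413 + 0.06237 + 0 = 4.38888
R0 > 1, so the population is growing.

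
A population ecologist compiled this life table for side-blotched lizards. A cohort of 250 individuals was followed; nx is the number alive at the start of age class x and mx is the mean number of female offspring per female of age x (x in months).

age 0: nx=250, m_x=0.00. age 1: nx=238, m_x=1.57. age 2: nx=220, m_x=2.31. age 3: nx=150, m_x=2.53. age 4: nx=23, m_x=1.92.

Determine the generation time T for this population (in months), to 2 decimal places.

2.07

lx = nx/n0 = nx/250: 1, 0.952, 0.88, 0.6, 0.092
lx·mx: 0, 1.49464, 2.0328, 1.518, 0.17664 → R0 = 5.22208
x·lx·mx: 0, 1.49464, 4.0656, 4.554, 0.70656 → Σ = 10.8208
T = 10.8208 / 5.22208 = 2.072125… → 2.07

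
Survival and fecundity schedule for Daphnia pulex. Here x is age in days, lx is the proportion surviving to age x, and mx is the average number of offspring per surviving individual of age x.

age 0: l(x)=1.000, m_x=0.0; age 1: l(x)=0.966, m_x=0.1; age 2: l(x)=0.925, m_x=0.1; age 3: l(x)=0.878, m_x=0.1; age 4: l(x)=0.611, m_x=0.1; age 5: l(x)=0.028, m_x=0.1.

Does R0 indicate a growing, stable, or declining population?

R0 = Σ lx·mx = 0 + 0.0966 + 0.0925 + 0.0878 + 0.0611 + 0.0028 = 0.3408
R0 < 1, so the population is declining.

declining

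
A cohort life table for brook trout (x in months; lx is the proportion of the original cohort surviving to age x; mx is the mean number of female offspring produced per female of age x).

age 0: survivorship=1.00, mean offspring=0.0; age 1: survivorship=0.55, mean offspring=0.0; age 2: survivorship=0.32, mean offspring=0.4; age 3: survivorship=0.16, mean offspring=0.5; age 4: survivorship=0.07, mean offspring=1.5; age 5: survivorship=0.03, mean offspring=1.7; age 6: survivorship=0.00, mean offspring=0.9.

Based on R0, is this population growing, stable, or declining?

declining

R0 = Σ lx·mx = 0 + 0 + 0.128 + 0.08 + 0.105 + 0.051 + 0 = 0.364
R0 < 1, so the population is declining.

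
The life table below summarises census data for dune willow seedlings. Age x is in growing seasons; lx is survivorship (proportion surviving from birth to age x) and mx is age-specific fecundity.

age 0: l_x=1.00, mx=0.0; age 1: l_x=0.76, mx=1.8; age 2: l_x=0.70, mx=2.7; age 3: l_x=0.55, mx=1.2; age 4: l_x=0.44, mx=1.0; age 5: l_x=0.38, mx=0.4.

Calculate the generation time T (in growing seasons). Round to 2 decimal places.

2.14

lx·mx: 0, 1.368, 1.89, 0.66, 0.44, 0.152 → R0 = 4.51
x·lx·mx: 0, 1.368, 3.78, 1.98, 1.76, 0.76 → Σ = 9.648
T = 9.648 / 4.51 = 2.139246… → 2.14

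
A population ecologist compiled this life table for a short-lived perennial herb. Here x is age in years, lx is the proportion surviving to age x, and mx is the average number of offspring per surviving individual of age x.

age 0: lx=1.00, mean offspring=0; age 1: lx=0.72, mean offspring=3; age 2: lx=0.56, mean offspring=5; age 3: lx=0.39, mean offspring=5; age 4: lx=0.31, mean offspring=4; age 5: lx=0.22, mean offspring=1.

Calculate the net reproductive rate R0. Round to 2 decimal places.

lx·mx by age: 0, 2.16, 2.8, 1.95, 1.24, 0.22
R0 = Σ lx·mx = 8.37 → 8.37

8.37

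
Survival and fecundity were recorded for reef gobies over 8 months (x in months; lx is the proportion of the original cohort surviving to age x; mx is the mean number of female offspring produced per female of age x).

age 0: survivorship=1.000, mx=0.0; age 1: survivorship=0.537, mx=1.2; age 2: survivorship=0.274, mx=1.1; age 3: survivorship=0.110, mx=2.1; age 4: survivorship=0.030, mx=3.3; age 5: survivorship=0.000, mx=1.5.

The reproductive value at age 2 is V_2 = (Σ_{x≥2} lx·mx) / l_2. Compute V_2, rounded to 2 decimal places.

2.30

lx·mx for x ≥ 2: 0.3014, 0.231, 0.099, 0 → sum = 0.6314
V_2 = 0.6314 / l_2 = 0.6314 / 0.274 = 2.30438… → 2.30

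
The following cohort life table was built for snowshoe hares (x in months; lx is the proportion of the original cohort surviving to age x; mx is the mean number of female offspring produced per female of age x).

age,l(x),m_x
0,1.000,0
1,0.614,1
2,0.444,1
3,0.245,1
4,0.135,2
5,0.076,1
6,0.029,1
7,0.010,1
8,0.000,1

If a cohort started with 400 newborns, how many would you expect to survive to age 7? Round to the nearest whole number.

4

Expected survivors = N0 · l_7 = 400 × 0.010 = 4 → 4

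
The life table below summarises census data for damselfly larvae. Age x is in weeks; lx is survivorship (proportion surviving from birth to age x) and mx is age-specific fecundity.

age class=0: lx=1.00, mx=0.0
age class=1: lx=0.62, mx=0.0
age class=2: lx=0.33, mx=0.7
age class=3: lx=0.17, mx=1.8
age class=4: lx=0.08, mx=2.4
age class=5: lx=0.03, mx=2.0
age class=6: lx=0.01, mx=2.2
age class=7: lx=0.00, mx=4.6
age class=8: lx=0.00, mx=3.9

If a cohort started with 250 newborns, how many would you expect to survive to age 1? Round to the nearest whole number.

Expected survivors = N0 · l_1 = 250 × 0.62 = 155 → 155

155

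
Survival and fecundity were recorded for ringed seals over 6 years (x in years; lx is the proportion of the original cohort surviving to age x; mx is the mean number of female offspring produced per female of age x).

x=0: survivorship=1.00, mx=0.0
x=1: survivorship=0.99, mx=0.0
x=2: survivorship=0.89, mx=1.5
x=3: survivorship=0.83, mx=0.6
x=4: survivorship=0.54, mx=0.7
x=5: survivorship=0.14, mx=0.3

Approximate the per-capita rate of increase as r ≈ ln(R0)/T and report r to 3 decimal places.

0.311

R0 = Σ lx·mx = 0 + 0 + 1.335 + 0.498 + 0.378 + 0.042 = 2.253
Σ x·lx·mx = 5.886; T = 5.886/2.253 = 2.61252…
r ≈ ln(R0)/T = ln(2.253)/2.61252… = 0.31091… → 0.311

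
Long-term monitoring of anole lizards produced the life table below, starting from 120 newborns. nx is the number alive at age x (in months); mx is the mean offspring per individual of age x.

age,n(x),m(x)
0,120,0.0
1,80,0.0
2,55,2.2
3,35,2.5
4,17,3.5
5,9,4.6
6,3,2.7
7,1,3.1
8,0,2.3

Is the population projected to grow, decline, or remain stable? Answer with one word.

lx = nx/n0 = nx/120: 1, 0.66667…, 0.45833…, 0.29167…, 0.14167…, 0.075, 0.025, 0.00833…, 0
R0 = Σ lx·mx = 0 + 0 + 1.008333… + 0.729167… + 0.495833… + 0.345 + 0.0675 + 0.025833… + 0 = 2.671667…
R0 > 1, so the population is growing.

growing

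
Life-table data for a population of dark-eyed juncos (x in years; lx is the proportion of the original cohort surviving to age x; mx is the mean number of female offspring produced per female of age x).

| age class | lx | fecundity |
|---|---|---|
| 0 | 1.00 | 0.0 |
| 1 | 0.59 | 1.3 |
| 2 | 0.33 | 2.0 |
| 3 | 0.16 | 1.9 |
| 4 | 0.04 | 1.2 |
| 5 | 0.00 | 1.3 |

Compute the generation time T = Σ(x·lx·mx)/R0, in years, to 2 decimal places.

1.79

lx·mx: 0, 0.767, 0.66, 0.304, 0.048, 0 → R0 = 1.779
x·lx·mx: 0, 0.767, 1.32, 0.912, 0.192, 0 → Σ = 3.191
T = 3.191 / 1.779 = 1.793704… → 1.79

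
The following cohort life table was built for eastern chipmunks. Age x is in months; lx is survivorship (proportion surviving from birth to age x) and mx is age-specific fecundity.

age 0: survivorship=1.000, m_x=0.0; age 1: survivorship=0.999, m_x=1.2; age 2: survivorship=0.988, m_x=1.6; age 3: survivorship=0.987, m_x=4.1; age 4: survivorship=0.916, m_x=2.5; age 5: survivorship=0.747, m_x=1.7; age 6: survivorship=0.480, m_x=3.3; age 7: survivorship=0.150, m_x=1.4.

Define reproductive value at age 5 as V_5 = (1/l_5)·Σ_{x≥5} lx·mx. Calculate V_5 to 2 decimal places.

lx·mx for x ≥ 5: 1.2699, 1.584, 0.21 → sum = 3.0639
V_5 = 3.0639 / l_5 = 3.0639 / 0.747 = 4.101606… → 4.10

4.10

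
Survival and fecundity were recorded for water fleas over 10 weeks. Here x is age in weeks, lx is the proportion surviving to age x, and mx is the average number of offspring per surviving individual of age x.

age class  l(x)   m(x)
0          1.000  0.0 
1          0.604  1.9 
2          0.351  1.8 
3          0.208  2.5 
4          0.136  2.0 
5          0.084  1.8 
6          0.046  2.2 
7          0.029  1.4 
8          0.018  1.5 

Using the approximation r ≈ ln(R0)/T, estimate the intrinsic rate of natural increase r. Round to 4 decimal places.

R0 = Σ lx·mx = 0 + 1.1476 + 0.6318 + 0.52 + 0.272 + 0.1512 + 0.1012 + 0.0406 + 0.027 = 2.8914
Σ x·lx·mx = 6.9226; T = 6.9226/2.8914 = 2.3942…
r ≈ ln(R0)/T = ln(2.8914)/2.3942… = 0.443463… → 0.4435

0.4435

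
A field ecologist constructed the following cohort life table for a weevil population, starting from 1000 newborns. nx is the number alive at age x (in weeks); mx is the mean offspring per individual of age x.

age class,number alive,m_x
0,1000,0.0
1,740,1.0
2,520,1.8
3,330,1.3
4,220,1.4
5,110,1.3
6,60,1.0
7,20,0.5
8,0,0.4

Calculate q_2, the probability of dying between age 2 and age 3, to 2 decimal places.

lx = nx/n0 = nx/1000: 1, 0.74, 0.52, 0.33, 0.22, 0.11, 0.06, 0.02, 0
q_2 = (l_2 − l_3) / l_2 = (0.52 − 0.33) / 0.52
     = 0.19 / 0.52 = 0.365385… → 0.37

0.37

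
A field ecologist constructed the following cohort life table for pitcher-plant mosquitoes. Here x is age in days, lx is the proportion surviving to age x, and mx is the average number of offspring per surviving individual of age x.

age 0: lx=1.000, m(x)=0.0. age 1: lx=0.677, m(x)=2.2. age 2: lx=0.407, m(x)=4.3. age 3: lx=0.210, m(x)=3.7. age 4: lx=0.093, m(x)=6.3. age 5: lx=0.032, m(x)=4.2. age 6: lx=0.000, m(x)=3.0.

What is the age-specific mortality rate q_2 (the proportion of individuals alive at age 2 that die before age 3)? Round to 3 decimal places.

q_2 = (l_2 − l_3) / l_2 = (0.407 − 0.21) / 0.407
     = 0.197 / 0.407 = 0.484029… → 0.484

0.484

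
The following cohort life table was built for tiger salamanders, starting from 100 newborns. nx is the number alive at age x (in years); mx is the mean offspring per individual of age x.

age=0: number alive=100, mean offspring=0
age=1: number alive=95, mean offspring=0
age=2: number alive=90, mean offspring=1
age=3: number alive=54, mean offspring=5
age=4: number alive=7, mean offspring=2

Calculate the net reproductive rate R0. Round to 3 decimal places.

3.740

lx = nx/n0 = nx/100: 1, 0.95, 0.9, 0.54, 0.07
lx·mx by age: 0, 0, 0.9, 2.7, 0.14
R0 = Σ lx·mx = 3.74 → 3.740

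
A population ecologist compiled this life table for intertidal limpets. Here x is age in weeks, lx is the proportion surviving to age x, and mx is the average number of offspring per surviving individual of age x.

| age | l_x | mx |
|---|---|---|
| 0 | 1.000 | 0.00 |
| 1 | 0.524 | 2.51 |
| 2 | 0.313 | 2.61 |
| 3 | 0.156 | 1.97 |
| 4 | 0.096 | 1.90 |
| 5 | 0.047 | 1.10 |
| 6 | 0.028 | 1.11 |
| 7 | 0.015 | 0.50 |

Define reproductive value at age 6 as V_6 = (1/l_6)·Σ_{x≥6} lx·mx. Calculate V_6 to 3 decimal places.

lx·mx for x ≥ 6: 0.03108, 0.0075 → sum = 0.03858
V_6 = 0.03858 / l_6 = 0.03858 / 0.028 = 1.377857… → 1.378

1.378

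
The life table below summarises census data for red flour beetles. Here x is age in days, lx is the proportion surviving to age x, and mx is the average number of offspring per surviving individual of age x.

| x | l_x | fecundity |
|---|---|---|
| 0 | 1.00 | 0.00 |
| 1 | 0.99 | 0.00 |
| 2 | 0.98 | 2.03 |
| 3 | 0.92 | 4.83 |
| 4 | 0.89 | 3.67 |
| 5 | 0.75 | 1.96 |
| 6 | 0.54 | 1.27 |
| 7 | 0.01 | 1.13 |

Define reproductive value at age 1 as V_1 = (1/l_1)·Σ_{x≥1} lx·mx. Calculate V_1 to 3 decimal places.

lx·mx for x ≥ 1: 0, 1.9894, 4.4436, 3.2663, 1.47, 0.6858, 0.0113 → sum = 11.8664
V_1 = 11.8664 / l_1 = 11.8664 / 0.99 = 11.986263… → 11.986

11.986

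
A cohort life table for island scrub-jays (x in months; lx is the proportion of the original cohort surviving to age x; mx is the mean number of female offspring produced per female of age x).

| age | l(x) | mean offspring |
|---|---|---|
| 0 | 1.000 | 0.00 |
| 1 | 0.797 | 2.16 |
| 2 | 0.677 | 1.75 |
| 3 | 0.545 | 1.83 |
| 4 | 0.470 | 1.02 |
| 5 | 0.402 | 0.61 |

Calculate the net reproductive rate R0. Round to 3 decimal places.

4.628

lx·mx by age: 0, 1.72152, 1.18475, 0.99735, 0.4794, 0.24522
R0 = Σ lx·mx = 4.62824 → 4.628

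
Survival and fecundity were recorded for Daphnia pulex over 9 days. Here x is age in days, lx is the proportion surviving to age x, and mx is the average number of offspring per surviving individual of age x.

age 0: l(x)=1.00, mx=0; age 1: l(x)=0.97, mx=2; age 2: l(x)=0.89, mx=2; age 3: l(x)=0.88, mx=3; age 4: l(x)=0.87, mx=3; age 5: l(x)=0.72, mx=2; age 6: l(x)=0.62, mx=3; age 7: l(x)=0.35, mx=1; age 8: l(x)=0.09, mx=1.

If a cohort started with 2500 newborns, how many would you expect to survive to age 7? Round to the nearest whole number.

Expected survivors = N0 · l_7 = 2500 × 0.35 = 875 → 875

875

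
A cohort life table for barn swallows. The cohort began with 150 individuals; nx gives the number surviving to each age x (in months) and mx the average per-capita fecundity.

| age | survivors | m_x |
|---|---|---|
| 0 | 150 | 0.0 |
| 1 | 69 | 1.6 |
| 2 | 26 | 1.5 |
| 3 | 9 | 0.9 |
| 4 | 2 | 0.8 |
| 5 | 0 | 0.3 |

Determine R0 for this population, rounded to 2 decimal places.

lx = nx/n0 = nx/150: 1, 0.46, 0.17333…, 0.06, 0.01333…, 0
lx·mx by age: 0, 0.736, 0.26…, 0.054, 0.010667…, 0
R0 = Σ lx·mx = 1.060667… → 1.06

1.06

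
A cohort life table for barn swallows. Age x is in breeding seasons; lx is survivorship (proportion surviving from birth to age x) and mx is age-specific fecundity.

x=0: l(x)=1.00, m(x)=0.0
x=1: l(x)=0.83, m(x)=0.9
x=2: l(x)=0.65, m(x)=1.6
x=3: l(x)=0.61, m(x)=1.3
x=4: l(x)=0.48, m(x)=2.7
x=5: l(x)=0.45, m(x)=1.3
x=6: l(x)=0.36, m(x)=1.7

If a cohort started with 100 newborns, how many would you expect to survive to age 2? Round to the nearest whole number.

Expected survivors = N0 · l_2 = 100 × 0.65 = 65 → 65

65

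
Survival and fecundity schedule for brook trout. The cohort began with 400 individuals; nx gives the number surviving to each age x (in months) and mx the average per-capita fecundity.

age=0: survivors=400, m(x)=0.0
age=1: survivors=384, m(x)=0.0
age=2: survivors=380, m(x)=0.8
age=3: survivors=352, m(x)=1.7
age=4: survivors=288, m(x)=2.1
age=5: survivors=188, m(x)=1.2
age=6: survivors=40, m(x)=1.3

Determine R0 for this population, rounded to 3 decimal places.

4.462

lx = nx/n0 = nx/400: 1, 0.96, 0.95, 0.88, 0.72, 0.47, 0.1
lx·mx by age: 0, 0, 0.76, 1.496, 1.512, 0.564, 0.13
R0 = Σ lx·mx = 4.462 → 4.462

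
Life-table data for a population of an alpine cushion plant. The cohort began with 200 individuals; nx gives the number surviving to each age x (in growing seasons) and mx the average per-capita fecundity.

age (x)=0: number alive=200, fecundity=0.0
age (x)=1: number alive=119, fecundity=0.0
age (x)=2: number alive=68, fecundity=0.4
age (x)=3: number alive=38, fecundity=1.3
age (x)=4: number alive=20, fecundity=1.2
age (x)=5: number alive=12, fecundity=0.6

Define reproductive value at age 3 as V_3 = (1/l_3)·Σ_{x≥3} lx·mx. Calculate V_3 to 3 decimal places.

2.121

lx = nx/n0 = nx/200: 1, 0.595, 0.34, 0.19, 0.1, 0.06
lx·mx for x ≥ 3: 0.247, 0.12, 0.036 → sum = 0.403
V_3 = 0.403 / l_3 = 0.403 / 0.19 = 2.121053… → 2.121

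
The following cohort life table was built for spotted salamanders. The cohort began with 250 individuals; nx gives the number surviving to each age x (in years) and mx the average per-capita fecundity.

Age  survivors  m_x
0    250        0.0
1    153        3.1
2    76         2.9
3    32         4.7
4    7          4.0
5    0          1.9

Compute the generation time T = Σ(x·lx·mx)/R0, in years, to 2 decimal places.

lx = nx/n0 = nx/250: 1, 0.612, 0.304, 0.128, 0.028, 0
lx·mx: 0, 1.8972, 0.8816, 0.6016, 0.112, 0 → R0 = 3.4924
x·lx·mx: 0, 1.8972, 1.7632, 1.8048, 0.448, 0 → Σ = 5.9132
T = 5.9132 / 3.4924 = 1.693162… → 1.69

1.69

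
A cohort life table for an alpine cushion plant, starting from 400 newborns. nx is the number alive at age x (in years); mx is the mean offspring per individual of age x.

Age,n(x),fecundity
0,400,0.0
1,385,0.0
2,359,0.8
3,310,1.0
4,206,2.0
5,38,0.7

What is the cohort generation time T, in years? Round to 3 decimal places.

lx = nx/n0 = nx/400: 1, 0.9625, 0.8975, 0.775, 0.515, 0.095
lx·mx: 0, 0, 0.718, 0.775, 1.03, 0.0665 → R0 = 2.5895
x·lx·mx: 0, 0, 1.436, 2.325, 4.12, 0.3325 → Σ = 8.2135
T = 8.2135 / 2.5895 = 3.171848… → 3.172

3.172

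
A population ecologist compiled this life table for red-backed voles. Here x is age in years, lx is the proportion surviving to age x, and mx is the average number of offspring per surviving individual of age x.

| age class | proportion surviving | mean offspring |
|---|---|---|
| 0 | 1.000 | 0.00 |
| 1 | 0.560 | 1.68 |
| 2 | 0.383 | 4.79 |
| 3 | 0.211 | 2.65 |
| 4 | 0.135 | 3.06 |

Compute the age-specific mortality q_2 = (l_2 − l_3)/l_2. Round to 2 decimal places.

0.45

q_2 = (l_2 − l_3) / l_2 = (0.383 − 0.211) / 0.383
     = 0.172 / 0.383 = 0.449086… → 0.45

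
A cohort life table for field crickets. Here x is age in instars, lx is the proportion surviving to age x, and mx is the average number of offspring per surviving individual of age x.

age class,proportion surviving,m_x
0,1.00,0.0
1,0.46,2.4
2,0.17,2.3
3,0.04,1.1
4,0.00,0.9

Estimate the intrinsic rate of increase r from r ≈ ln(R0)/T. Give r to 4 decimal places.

0.3288

R0 = Σ lx·mx = 0 + 1.104 + 0.391 + 0.044 + 0 = 1.539
Σ x·lx·mx = 2.018; T = 2.018/1.539 = 1.31124…
r ≈ ln(R0)/T = ln(1.539)/1.31124… = 0.328798… → 0.3288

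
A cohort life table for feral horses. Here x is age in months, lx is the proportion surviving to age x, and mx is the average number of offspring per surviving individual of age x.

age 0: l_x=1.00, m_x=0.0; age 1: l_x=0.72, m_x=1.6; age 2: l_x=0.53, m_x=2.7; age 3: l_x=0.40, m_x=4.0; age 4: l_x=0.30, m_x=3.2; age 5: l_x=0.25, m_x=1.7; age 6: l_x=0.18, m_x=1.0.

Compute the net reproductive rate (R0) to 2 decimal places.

lx·mx by age: 0, 1.152, 1.431, 1.6, 0.96, 0.425, 0.18
R0 = Σ lx·mx = 5.748 → 5.75

5.75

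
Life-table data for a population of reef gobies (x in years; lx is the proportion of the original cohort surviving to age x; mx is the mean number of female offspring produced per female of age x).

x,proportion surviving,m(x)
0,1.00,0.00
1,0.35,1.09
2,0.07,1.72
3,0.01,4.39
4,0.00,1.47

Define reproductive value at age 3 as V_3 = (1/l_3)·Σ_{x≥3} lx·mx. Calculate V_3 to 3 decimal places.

4.390

lx·mx for x ≥ 3: 0.0439, 0 → sum = 0.0439
V_3 = 0.0439 / l_3 = 0.0439 / 0.01 = 4.39 → 4.390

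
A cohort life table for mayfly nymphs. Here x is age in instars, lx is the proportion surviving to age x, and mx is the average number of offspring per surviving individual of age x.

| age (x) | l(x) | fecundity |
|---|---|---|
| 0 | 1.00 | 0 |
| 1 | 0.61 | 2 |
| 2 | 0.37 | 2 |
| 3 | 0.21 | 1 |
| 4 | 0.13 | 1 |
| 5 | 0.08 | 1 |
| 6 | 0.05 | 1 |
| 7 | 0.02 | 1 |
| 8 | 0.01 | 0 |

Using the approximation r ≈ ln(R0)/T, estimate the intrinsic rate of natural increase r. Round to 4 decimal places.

0.4681

R0 = Σ lx·mx = 0 + 1.22 + 0.74 + 0.21 + 0.13 + 0.08 + 0.05 + 0.02 + 0 = 2.45
Σ x·lx·mx = 4.69; T = 4.69/2.45 = 1.91429…
r ≈ ln(R0)/T = ln(2.45)/1.91429… = 0.468106… → 0.4681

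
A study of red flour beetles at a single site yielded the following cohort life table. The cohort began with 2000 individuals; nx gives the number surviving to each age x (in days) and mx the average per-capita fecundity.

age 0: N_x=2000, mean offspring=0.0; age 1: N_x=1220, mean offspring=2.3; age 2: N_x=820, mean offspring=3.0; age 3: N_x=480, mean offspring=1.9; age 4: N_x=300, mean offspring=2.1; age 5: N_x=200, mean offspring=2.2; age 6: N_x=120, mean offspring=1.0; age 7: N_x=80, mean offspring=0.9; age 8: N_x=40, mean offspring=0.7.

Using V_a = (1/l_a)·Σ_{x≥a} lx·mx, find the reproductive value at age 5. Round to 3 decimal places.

lx = nx/n0 = nx/2000: 1, 0.61, 0.41, 0.24, 0.15, 0.1, 0.06, 0.04, 0.02
lx·mx for x ≥ 5: 0.22, 0.06, 0.036, 0.014 → sum = 0.33
V_5 = 0.33 / l_5 = 0.33 / 0.1 = 3.3 → 3.300

3.300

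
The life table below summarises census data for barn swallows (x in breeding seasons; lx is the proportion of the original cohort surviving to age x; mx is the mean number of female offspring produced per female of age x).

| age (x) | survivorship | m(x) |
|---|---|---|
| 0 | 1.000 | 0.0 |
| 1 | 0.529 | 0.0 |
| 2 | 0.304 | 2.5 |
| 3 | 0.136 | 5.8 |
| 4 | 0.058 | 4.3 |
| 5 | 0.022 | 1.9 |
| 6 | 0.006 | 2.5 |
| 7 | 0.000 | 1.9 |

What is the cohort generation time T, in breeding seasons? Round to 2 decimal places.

lx·mx: 0, 0, 0.76, 0.7888, 0.2494, 0.0418, 0.015, 0 → R0 = 1.855
x·lx·mx: 0, 0, 1.52, 2.3664, 0.9976, 0.209, 0.09, 0 → Σ = 5.183
T = 5.183 / 1.855 = 2.79407… → 2.79

2.79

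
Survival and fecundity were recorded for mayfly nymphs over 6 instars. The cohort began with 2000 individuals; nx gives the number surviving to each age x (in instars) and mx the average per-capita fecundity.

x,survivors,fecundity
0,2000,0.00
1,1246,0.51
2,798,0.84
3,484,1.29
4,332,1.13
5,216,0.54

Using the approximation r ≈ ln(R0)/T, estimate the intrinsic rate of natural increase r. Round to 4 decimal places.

lx = nx/n0 = nx/2000: 1, 0.623, 0.399, 0.242, 0.166, 0.108
R0 = Σ lx·mx = 0 + 0.31773 + 0.33516 + 0.31218 + 0.18758 + 0.05832 = 1.21097
Σ x·lx·mx = 2.96651; T = 2.96651/1.21097 = 2.4497…
r ≈ ln(R0)/T = ln(1.21097)/2.4497… = 0.078141… → 0.0781

0.0781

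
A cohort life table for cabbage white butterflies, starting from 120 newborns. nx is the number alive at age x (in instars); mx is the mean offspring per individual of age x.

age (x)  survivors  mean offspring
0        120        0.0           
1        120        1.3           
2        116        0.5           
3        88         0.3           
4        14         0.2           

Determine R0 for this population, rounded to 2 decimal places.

2.03

lx = nx/n0 = nx/120: 1, 1, 0.96667…, 0.73333…, 0.11667…
lx·mx by age: 0, 1.3, 0.483333…, 0.22…, 0.023333…
R0 = Σ lx·mx = 2.026667… → 2.03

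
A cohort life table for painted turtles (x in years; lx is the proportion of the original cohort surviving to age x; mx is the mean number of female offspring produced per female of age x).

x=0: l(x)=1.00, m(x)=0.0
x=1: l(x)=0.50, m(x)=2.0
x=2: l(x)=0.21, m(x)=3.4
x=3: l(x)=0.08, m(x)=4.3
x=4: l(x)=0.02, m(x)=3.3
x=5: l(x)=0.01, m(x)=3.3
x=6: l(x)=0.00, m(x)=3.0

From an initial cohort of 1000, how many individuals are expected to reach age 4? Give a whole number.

20

Expected survivors = N0 · l_4 = 1000 × 0.02 = 20 → 20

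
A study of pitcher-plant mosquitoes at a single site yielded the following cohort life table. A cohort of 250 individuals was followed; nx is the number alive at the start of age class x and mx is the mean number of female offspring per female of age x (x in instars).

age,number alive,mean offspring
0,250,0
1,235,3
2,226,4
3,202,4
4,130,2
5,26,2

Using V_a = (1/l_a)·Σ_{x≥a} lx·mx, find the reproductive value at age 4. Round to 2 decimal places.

2.40

lx = nx/n0 = nx/250: 1, 0.94, 0.904, 0.808, 0.52, 0.104
lx·mx for x ≥ 4: 1.04, 0.208 → sum = 1.248
V_4 = 1.248 / l_4 = 1.248 / 0.52 = 2.4 → 2.40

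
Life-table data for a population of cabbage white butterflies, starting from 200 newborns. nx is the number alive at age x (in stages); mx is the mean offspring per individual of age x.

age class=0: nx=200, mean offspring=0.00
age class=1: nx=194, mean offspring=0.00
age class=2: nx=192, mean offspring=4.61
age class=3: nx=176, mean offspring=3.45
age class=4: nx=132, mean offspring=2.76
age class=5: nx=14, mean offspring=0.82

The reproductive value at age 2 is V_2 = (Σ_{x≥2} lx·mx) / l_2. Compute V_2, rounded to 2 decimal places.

lx = nx/n0 = nx/200: 1, 0.97, 0.96, 0.88, 0.66, 0.07
lx·mx for x ≥ 2: 4.4256, 3.036, 1.8216, 0.0574 → sum = 9.3406
V_2 = 9.3406 / l_2 = 9.3406 / 0.96 = 9.729792… → 9.73

9.73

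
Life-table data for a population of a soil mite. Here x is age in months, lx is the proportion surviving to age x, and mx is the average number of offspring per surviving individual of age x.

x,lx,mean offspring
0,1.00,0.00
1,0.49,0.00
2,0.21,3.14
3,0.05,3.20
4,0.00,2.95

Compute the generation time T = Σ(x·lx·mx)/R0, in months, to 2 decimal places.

lx·mx: 0, 0, 0.6594, 0.16, 0 → R0 = 0.8194
x·lx·mx: 0, 0, 1.3188, 0.48, 0 → Σ = 1.7988
T = 1.7988 / 0.8194 = 2.195265… → 2.20

2.20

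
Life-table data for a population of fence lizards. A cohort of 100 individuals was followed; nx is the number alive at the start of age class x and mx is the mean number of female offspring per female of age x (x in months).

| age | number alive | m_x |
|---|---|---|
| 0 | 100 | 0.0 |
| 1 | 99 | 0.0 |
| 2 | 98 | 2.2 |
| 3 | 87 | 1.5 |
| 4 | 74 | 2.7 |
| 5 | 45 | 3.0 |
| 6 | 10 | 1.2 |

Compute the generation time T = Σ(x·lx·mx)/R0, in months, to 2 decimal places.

3.42

lx = nx/n0 = nx/100: 1, 0.99, 0.98, 0.87, 0.74, 0.45, 0.1
lx·mx: 0, 0, 2.156, 1.305, 1.998, 1.35, 0.12 → R0 = 6.929
x·lx·mx: 0, 0, 4.312, 3.915, 7.992, 6.75, 0.72 → Σ = 23.689
T = 23.689 / 6.929 = 3.418819… → 3.42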